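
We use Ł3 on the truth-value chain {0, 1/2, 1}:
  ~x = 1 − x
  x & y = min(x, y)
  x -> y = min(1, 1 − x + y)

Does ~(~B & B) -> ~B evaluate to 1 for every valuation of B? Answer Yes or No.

No

Counterexample: take B = 1.
~B = ~1 = 0
~B & B = 0 & 1 = 0
~(~B & B) = ~0 = 1
~(~B & B) -> ~B = 1 -> 0 = 0
This gives 0 ≠ 1.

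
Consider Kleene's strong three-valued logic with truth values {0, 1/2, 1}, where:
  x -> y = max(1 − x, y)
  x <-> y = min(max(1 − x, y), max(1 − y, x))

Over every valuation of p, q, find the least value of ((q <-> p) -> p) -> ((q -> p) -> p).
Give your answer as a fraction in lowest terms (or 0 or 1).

1/2

Take p = 0, q = 1/2:
q <-> p = 1/2 <-> 0 = 1/2
(q <-> p) -> p = 1/2 -> 0 = 1/2
q -> p = 1/2 -> 0 = 1/2
(q -> p) -> p = 1/2 -> 0 = 1/2
((q <-> p) -> p) -> ((q -> p) -> p) = 1/2 -> 1/2 = 1/2
No assignment yields a value below 1/2, so this is the minimum.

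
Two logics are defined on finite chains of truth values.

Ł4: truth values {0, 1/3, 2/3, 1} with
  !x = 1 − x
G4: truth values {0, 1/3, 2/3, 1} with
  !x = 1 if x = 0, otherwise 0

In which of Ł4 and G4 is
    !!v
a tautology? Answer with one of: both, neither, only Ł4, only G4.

In Ł4: at v = 0 the value is 0 — not a tautology.
In G4: at v = 0 the value is 0 — not a tautology.

neither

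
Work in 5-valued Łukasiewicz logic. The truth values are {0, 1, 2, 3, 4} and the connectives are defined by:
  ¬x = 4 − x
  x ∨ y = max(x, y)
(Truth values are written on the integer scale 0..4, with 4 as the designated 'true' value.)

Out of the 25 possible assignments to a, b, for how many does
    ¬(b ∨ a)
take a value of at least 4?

value 4: 1 assignment (counts)
value 3: 3 assignments
value 2: 5 assignments
value 1: 7 assignments
value 0: 9 assignments
So 1 of the 25 assignments meets the threshold.

1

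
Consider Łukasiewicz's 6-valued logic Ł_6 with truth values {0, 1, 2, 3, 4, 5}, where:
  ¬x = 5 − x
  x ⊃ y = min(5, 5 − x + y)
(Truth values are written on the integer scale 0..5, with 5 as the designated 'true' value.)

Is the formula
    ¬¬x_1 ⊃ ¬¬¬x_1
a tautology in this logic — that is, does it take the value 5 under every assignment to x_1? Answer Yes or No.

No

Counterexample: take x_1 = 3.
¬x_1 = ¬3 = 2
¬¬x_1 = ¬2 = 3
¬x_1 = ¬3 = 2
¬¬x_1 = ¬2 = 3
¬¬¬x_1 = ¬3 = 2
¬¬x_1 ⊃ ¬¬¬x_1 = 3 ⊃ 2 = 4
This gives 4 ≠ 5.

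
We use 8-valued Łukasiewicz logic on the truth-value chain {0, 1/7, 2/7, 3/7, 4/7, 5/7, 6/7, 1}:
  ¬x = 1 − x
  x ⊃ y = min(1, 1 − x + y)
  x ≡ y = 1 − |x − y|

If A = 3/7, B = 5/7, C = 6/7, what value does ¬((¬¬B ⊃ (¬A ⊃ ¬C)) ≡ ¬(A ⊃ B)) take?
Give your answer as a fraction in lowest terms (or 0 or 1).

6/7

¬B = ¬5/7 = 2/7
¬¬B = ¬2/7 = 5/7
¬A = ¬3/7 = 4/7
¬C = ¬6/7 = 1/7
¬A ⊃ ¬C = 4/7 ⊃ 1/7 = 4/7
¬¬B ⊃ (¬A ⊃ ¬C) = 5/7 ⊃ 4/7 = 6/7
A ⊃ B = 3/7 ⊃ 5/7 = 1
¬(A ⊃ B) = ¬1 = 0
(¬¬B ⊃ (¬A ⊃ ¬C)) ≡ ¬(A ⊃ B) = 6/7 ≡ 0 = 1/7
¬((¬¬B ⊃ (¬A ⊃ ¬C)) ≡ ¬(A ⊃ B)) = ¬1/7 = 6/7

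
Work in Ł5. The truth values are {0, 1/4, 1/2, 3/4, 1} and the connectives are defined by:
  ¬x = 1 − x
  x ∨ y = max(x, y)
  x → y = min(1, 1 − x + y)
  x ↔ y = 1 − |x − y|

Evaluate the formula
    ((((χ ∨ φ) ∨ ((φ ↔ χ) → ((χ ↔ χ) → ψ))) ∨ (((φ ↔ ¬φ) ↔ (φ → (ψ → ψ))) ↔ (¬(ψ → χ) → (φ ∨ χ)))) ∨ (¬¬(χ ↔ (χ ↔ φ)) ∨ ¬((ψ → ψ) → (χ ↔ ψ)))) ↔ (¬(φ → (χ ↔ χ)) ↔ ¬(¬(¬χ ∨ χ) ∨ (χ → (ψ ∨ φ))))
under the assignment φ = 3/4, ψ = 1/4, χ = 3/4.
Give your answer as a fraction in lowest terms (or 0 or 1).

3/4

χ ∨ φ = 3/4 ∨ 3/4 = 3/4
φ ↔ χ = 3/4 ↔ 3/4 = 1
χ ↔ χ = 3/4 ↔ 3/4 = 1
(χ ↔ χ) → ψ = 1 → 1/4 = 1/4
(φ ↔ χ) → ((χ ↔ χ) → ψ) = 1 → 1/4 = 1/4
(χ ∨ φ) ∨ ((φ ↔ χ) → ((χ ↔ χ) → ψ)) = 3/4 ∨ 1/4 = 3/4
¬φ = ¬3/4 = 1/4
φ ↔ ¬φ = 3/4 ↔ 1/4 = 1/2
ψ → ψ = 1/4 → 1/4 = 1
φ → (ψ → ψ) = 3/4 → 1 = 1
(φ ↔ ¬φ) ↔ (φ → (ψ → ψ)) = 1/2 ↔ 1 = 1/2
ψ → χ = 1/4 → 3/4 = 1
¬(ψ → χ) = ¬1 = 0
φ ∨ χ = 3/4 ∨ 3/4 = 3/4
¬(ψ → χ) → (φ ∨ χ) = 0 → 3/4 = 1
((φ ↔ ¬φ) ↔ (φ → (ψ → ψ))) ↔ (¬(ψ → χ) → (φ ∨ χ)) = 1/2 ↔ 1 = 1/2
((χ ∨ φ) ∨ ((φ ↔ χ) → ((χ ↔ χ) → ψ))) ∨ (((φ ↔ ¬φ) ↔ (φ → (ψ → ψ))) ↔ (¬(ψ → χ) → (φ ∨ χ))) = 3/4 ∨ 1/2 = 3/4
χ ↔ φ = 3/4 ↔ 3/4 = 1
χ ↔ (χ ↔ φ) = 3/4 ↔ 1 = 3/4
¬(χ ↔ (χ ↔ φ)) = ¬3/4 = 1/4
¬¬(χ ↔ (χ ↔ φ)) = ¬1/4 = 3/4
ψ → ψ = 1/4 → 1/4 = 1
χ ↔ ψ = 3/4 ↔ 1/4 = 1/2
(ψ → ψ) → (χ ↔ ψ) = 1 → 1/2 = 1/2
¬((ψ → ψ) → (χ ↔ ψ)) = ¬1/2 = 1/2
¬¬(χ ↔ (χ ↔ φ)) ∨ ¬((ψ → ψ) → (χ ↔ ψ)) = 3/4 ∨ 1/2 = 3/4
(((χ ∨ φ) ∨ ((φ ↔ χ) → ((χ ↔ χ) → ψ))) ∨ (((φ ↔ ¬φ) ↔ (φ → (ψ → ψ))) ↔ (¬(ψ → χ) → (φ ∨ χ)))) ∨ (¬¬(χ ↔ (χ ↔ φ)) ∨ ¬((ψ → ψ) → (χ ↔ ψ))) = 3/4 ∨ 3/4 = 3/4
χ ↔ χ = 3/4 ↔ 3/4 = 1
φ → (χ ↔ χ) = 3/4 → 1 = 1
¬(φ → (χ ↔ χ)) = ¬1 = 0
¬χ = ¬3/4 = 1/4
¬χ ∨ χ = 1/4 ∨ 3/4 = 3/4
¬(¬χ ∨ χ) = ¬3/4 = 1/4
ψ ∨ φ = 1/4 ∨ 3/4 = 3/4
χ → (ψ ∨ φ) = 3/4 → 3/4 = 1
¬(¬χ ∨ χ) ∨ (χ → (ψ ∨ φ)) = 1/4 ∨ 1 = 1
¬(¬(¬χ ∨ χ) ∨ (χ → (ψ ∨ φ))) = ¬1 = 0
¬(φ → (χ ↔ χ)) ↔ ¬(¬(¬χ ∨ χ) ∨ (χ → (ψ ∨ φ))) = 0 ↔ 0 = 1
((((χ ∨ φ) ∨ ((φ ↔ χ) → ((χ ↔ χ) → ψ))) ∨ (((φ ↔ ¬φ) ↔ (φ → (ψ → ψ))) ↔ (¬(ψ → χ) → (φ ∨ χ)))) ∨ (¬¬(χ ↔ (χ ↔ φ)) ∨ ¬((ψ → ψ) → (χ ↔ ψ)))) ↔ (¬(φ → (χ ↔ χ)) ↔ ¬(¬(¬χ ∨ χ) ∨ (χ → (ψ ∨ φ)))) = 3/4 ↔ 1 = 3/4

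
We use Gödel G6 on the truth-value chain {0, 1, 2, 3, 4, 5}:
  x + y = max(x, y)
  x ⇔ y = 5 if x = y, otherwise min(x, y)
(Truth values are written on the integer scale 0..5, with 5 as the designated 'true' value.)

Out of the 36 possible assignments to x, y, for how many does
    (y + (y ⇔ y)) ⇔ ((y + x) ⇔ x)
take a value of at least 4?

22

value 5: 21 assignments (counts)
value 4: 1 assignment (counts)
value 3: 2 assignments
value 2: 3 assignments
value 1: 4 assignments
value 0: 5 assignments
So 22 of the 36 assignments meet the threshold.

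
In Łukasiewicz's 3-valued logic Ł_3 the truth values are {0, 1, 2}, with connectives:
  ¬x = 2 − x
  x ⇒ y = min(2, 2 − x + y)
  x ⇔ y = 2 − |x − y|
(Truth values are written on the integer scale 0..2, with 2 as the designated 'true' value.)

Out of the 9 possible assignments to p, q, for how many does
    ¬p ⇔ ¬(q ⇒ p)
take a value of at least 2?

5

p = 0, q = 0 ↦ 0  <
p = 0, q = 1 ↦ 1  <
p = 0, q = 2 ↦ 2  ≥
p = 1, q = 0 ↦ 1  <
p = 1, q = 1 ↦ 1  <
p = 1, q = 2 ↦ 2  ≥
p = 2, q = 0 ↦ 2  ≥
p = 2, q = 1 ↦ 2  ≥
p = 2, q = 2 ↦ 2  ≥
So 5 of the 9 assignments meet the threshold.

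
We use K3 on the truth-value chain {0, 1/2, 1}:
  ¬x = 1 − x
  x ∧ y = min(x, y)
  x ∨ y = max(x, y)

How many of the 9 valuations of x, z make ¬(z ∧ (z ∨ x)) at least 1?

3

x = 0, z = 0 ↦ 1  ≥
x = 0, z = 1/2 ↦ 1/2  <
x = 0, z = 1 ↦ 0  <
x = 1/2, z = 0 ↦ 1  ≥
x = 1/2, z = 1/2 ↦ 1/2  <
x = 1/2, z = 1 ↦ 0  <
x = 1, z = 0 ↦ 1  ≥
x = 1, z = 1/2 ↦ 1/2  <
x = 1, z = 1 ↦ 0  <
So 3 of the 9 assignments meet the threshold.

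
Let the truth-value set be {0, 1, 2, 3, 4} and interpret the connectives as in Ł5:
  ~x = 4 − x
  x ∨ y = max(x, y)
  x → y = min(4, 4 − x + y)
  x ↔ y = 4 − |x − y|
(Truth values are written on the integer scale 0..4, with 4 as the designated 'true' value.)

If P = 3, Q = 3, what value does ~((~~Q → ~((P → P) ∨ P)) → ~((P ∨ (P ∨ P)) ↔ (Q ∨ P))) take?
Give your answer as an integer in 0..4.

1

~Q = ~3 = 1
~~Q = ~1 = 3
P → P = 3 → 3 = 4
(P → P) ∨ P = 4 ∨ 3 = 4
~((P → P) ∨ P) = ~4 = 0
~~Q → ~((P → P) ∨ P) = 3 → 0 = 1
P ∨ P = 3 ∨ 3 = 3
P ∨ (P ∨ P) = 3 ∨ 3 = 3
Q ∨ P = 3 ∨ 3 = 3
(P ∨ (P ∨ P)) ↔ (Q ∨ P) = 3 ↔ 3 = 4
~((P ∨ (P ∨ P)) ↔ (Q ∨ P)) = ~4 = 0
(~~Q → ~((P → P) ∨ P)) → ~((P ∨ (P ∨ P)) ↔ (Q ∨ P)) = 1 → 0 = 3
~((~~Q → ~((P → P) ∨ P)) → ~((P ∨ (P ∨ P)) ↔ (Q ∨ P))) = ~3 = 1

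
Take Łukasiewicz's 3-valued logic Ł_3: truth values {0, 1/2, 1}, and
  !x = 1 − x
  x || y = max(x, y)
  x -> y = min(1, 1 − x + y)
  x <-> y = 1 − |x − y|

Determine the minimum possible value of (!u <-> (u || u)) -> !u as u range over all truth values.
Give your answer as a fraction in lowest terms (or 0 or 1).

Take u = 1/2:
!u = !1/2 = 1/2
u || u = 1/2 || 1/2 = 1/2
!u <-> (u || u) = 1/2 <-> 1/2 = 1
!u = !1/2 = 1/2
(!u <-> (u || u)) -> !u = 1 -> 1/2 = 1/2
No assignment yields a value below 1/2, so this is the minimum.

1/2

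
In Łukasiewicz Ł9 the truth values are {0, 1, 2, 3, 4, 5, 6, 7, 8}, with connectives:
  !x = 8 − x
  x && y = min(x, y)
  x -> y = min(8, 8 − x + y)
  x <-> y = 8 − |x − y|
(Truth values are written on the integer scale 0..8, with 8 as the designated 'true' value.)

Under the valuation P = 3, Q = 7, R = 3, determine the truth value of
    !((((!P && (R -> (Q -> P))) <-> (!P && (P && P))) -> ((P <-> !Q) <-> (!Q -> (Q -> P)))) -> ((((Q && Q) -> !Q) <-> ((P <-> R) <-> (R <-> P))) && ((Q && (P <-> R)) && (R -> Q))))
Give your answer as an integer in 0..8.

6

!P = !3 = 5
Q -> P = 7 -> 3 = 4
R -> (Q -> P) = 3 -> 4 = 8
!P && (R -> (Q -> P)) = 5 && 8 = 5
!P = !3 = 5
P && P = 3 && 3 = 3
!P && (P && P) = 5 && 3 = 3
(!P && (R -> (Q -> P))) <-> (!P && (P && P)) = 5 <-> 3 = 6
!Q = !7 = 1
P <-> !Q = 3 <-> 1 = 6
!Q = !7 = 1
Q -> P = 7 -> 3 = 4
!Q -> (Q -> P) = 1 -> 4 = 8
(P <-> !Q) <-> (!Q -> (Q -> P)) = 6 <-> 8 = 6
((!P && (R -> (Q -> P))) <-> (!P && (P && P))) -> ((P <-> !Q) <-> (!Q -> (Q -> P))) = 6 -> 6 = 8
Q && Q = 7 && 7 = 7
!Q = !7 = 1
(Q && Q) -> !Q = 7 -> 1 = 2
P <-> R = 3 <-> 3 = 8
R <-> P = 3 <-> 3 = 8
(P <-> R) <-> (R <-> P) = 8 <-> 8 = 8
((Q && Q) -> !Q) <-> ((P <-> R) <-> (R <-> P)) = 2 <-> 8 = 2
P <-> R = 3 <-> 3 = 8
Q && (P <-> R) = 7 && 8 = 7
R -> Q = 3 -> 7 = 8
(Q && (P <-> R)) && (R -> Q) = 7 && 8 = 7
(((Q && Q) -> !Q) <-> ((P <-> R) <-> (R <-> P))) && ((Q && (P <-> R)) && (R -> Q)) = 2 && 7 = 2
(((!P && (R -> (Q -> P))) <-> (!P && (P && P))) -> ((P <-> !Q) <-> (!Q -> (Q -> P)))) -> ((((Q && Q) -> !Q) <-> ((P <-> R) <-> (R <-> P))) && ((Q && (P <-> R)) && (R -> Q))) = 8 -> 2 = 2
!((((!P && (R -> (Q -> P))) <-> (!P && (P && P))) -> ((P <-> !Q) <-> (!Q -> (Q -> P)))) -> ((((Q && Q) -> !Q) <-> ((P <-> R) <-> (R <-> P))) && ((Q && (P <-> R)) && (R -> Q)))) = !2 = 6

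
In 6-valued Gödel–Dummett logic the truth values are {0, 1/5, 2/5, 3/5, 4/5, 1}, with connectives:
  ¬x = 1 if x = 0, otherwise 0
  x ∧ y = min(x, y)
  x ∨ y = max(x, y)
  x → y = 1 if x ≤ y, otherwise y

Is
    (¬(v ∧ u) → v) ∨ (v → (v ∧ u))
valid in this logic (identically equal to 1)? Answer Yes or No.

Counterexample: take u = 0, v = 1/5.
v ∧ u = 1/5 ∧ 0 = 0
¬(v ∧ u) = ¬0 = 1
¬(v ∧ u) → v = 1 → 1/5 = 1/5
v ∧ u = 1/5 ∧ 0 = 0
v → (v ∧ u) = 1/5 → 0 = 0
(¬(v ∧ u) → v) ∨ (v → (v ∧ u)) = 1/5 ∨ 0 = 1/5
This gives 1/5 ≠ 1.

No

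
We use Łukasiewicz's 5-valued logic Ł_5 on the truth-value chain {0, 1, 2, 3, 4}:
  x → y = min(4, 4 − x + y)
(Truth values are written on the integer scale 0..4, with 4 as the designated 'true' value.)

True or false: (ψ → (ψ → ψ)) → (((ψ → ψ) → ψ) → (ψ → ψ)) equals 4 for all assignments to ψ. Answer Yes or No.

ψ = 0 ↦ 4
ψ = 1 ↦ 4
ψ = 2 ↦ 4
ψ = 3 ↦ 4
ψ = 4 ↦ 4
Every assignment gives a value ≥ 4.

Yes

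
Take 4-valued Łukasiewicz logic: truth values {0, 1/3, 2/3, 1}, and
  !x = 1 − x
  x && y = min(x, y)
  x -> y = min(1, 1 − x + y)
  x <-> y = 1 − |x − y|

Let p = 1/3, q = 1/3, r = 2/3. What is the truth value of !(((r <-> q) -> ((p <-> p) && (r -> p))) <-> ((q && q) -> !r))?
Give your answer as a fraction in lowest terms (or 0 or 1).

r <-> q = 2/3 <-> 1/3 = 2/3
p <-> p = 1/3 <-> 1/3 = 1
r -> p = 2/3 -> 1/3 = 2/3
(p <-> p) && (r -> p) = 1 && 2/3 = 2/3
(r <-> q) -> ((p <-> p) && (r -> p)) = 2/3 -> 2/3 = 1
q && q = 1/3 && 1/3 = 1/3
!r = !2/3 = 1/3
(q && q) -> !r = 1/3 -> 1/3 = 1
((r <-> q) -> ((p <-> p) && (r -> p))) <-> ((q && q) -> !r) = 1 <-> 1 = 1
!(((r <-> q) -> ((p <-> p) && (r -> p))) <-> ((q && q) -> !r)) = !1 = 0

0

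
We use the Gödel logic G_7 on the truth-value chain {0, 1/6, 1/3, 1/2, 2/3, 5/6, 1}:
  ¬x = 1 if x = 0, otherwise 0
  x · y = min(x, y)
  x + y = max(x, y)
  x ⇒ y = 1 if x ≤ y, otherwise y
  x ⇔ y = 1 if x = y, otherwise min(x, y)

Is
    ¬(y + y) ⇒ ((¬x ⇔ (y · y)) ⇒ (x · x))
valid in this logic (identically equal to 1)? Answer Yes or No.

Counterexample: take x = 1/6, y = 0.
y + y = 0 + 0 = 0
¬(y + y) = ¬0 = 1
¬x = ¬1/6 = 0
y · y = 0 · 0 = 0
¬x ⇔ (y · y) = 0 ⇔ 0 = 1
x · x = 1/6 · 1/6 = 1/6
(¬x ⇔ (y · y)) ⇒ (x · x) = 1 ⇒ 1/6 = 1/6
¬(y + y) ⇒ ((¬x ⇔ (y · y)) ⇒ (x · x)) = 1 ⇒ 1/6 = 1/6
This gives 1/6 ≠ 1.

No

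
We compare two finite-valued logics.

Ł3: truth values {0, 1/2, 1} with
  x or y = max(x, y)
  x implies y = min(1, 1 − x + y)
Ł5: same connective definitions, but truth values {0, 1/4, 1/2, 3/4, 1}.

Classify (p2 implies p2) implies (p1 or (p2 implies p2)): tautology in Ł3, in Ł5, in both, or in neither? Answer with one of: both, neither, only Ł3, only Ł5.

both

In Ł3: every assignment gives 1 — tautology.
In Ł5: every assignment gives 1 — tautology.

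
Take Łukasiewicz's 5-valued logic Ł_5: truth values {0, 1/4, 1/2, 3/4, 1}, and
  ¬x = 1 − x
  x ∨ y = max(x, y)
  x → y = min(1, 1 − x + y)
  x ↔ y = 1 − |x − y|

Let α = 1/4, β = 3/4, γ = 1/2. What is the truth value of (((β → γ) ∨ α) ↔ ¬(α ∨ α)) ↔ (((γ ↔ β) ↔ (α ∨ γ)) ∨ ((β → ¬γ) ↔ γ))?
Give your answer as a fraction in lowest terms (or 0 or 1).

3/4

β → γ = 3/4 → 1/2 = 3/4
(β → γ) ∨ α = 3/4 ∨ 1/4 = 3/4
α ∨ α = 1/4 ∨ 1/4 = 1/4
¬(α ∨ α) = ¬1/4 = 3/4
((β → γ) ∨ α) ↔ ¬(α ∨ α) = 3/4 ↔ 3/4 = 1
γ ↔ β = 1/2 ↔ 3/4 = 3/4
α ∨ γ = 1/4 ∨ 1/2 = 1/2
(γ ↔ β) ↔ (α ∨ γ) = 3/4 ↔ 1/2 = 3/4
¬γ = ¬1/2 = 1/2
β → ¬γ = 3/4 → 1/2 = 3/4
(β → ¬γ) ↔ γ = 3/4 ↔ 1/2 = 3/4
((γ ↔ β) ↔ (α ∨ γ)) ∨ ((β → ¬γ) ↔ γ) = 3/4 ∨ 3/4 = 3/4
(((β → γ) ∨ α) ↔ ¬(α ∨ α)) ↔ (((γ ↔ β) ↔ (α ∨ γ)) ∨ ((β → ¬γ) ↔ γ)) = 1 ↔ 3/4 = 3/4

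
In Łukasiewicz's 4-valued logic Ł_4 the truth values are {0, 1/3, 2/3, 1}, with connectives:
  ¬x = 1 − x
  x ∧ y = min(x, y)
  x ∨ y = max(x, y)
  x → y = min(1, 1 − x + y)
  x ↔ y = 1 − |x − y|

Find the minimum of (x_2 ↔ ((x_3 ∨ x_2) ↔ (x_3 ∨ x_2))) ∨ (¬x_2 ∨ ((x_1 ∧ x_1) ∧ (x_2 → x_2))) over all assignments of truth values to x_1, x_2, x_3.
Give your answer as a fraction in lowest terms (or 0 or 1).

2/3

Take x_1 = 0, x_2 = 1/3, x_3 = 0:
x_3 ∨ x_2 = 0 ∨ 1/3 = 1/3
x_3 ∨ x_2 = 0 ∨ 1/3 = 1/3
(x_3 ∨ x_2) ↔ (x_3 ∨ x_2) = 1/3 ↔ 1/3 = 1
x_2 ↔ ((x_3 ∨ x_2) ↔ (x_3 ∨ x_2)) = 1/3 ↔ 1 = 1/3
¬x_2 = ¬1/3 = 2/3
x_1 ∧ x_1 = 0 ∧ 0 = 0
x_2 → x_2 = 1/3 → 1/3 = 1
(x_1 ∧ x_1) ∧ (x_2 → x_2) = 0 ∧ 1 = 0
¬x_2 ∨ ((x_1 ∧ x_1) ∧ (x_2 → x_2)) = 2/3 ∨ 0 = 2/3
(x_2 ↔ ((x_3 ∨ x_2) ↔ (x_3 ∨ x_2))) ∨ (¬x_2 ∨ ((x_1 ∧ x_1) ∧ (x_2 → x_2))) = 1/3 ∨ 2/3 = 2/3
No assignment yields a value below 2/3, so this is the minimum.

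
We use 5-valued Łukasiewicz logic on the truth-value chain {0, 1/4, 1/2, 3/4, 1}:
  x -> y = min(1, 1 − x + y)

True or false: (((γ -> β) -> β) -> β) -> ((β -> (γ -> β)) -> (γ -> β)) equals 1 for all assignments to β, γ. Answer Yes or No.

Yes

At β = 1, γ = 1/2, for instance:
γ -> β = 1/2 -> 1 = 1
(γ -> β) -> β = 1 -> 1 = 1
((γ -> β) -> β) -> β = 1 -> 1 = 1
β -> (γ -> β) = 1 -> 1 = 1
(β -> (γ -> β)) -> (γ -> β) = 1 -> 1 = 1
(((γ -> β) -> β) -> β) -> ((β -> (γ -> β)) -> (γ -> β)) = 1 -> 1 = 1
and checking the remaining 24 assignments likewise gives ≥ 1 in every case.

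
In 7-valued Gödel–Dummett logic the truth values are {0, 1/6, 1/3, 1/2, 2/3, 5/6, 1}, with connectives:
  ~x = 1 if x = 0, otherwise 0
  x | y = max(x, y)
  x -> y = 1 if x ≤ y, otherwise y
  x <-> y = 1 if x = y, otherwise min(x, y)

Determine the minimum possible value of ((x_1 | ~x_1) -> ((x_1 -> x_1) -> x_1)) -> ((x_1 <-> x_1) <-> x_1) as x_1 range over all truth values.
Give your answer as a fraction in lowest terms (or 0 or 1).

Take x_1 = 1/6:
~x_1 = ~1/6 = 0
x_1 | ~x_1 = 1/6 | 0 = 1/6
x_1 -> x_1 = 1/6 -> 1/6 = 1
(x_1 -> x_1) -> x_1 = 1 -> 1/6 = 1/6
(x_1 | ~x_1) -> ((x_1 -> x_1) -> x_1) = 1/6 -> 1/6 = 1
x_1 <-> x_1 = 1/6 <-> 1/6 = 1
(x_1 <-> x_1) <-> x_1 = 1 <-> 1/6 = 1/6
((x_1 | ~x_1) -> ((x_1 -> x_1) -> x_1)) -> ((x_1 <-> x_1) <-> x_1) = 1 -> 1/6 = 1/6
No assignment yields a value below 1/6, so this is the minimum.

1/6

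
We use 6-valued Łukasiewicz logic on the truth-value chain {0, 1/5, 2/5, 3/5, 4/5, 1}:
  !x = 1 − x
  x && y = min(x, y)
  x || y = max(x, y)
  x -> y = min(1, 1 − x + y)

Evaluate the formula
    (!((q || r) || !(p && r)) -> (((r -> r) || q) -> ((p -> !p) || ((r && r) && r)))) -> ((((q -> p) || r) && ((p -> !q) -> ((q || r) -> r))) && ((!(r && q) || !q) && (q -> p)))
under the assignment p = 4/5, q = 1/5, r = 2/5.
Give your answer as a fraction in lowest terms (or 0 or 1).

4/5

q || r = 1/5 || 2/5 = 2/5
p && r = 4/5 && 2/5 = 2/5
!(p && r) = !2/5 = 3/5
(q || r) || !(p && r) = 2/5 || 3/5 = 3/5
!((q || r) || !(p && r)) = !3/5 = 2/5
r -> r = 2/5 -> 2/5 = 1
(r -> r) || q = 1 || 1/5 = 1
!p = !4/5 = 1/5
p -> !p = 4/5 -> 1/5 = 2/5
r && r = 2/5 && 2/5 = 2/5
(r && r) && r = 2/5 && 2/5 = 2/5
(p -> !p) || ((r && r) && r) = 2/5 || 2/5 = 2/5
((r -> r) || q) -> ((p -> !p) || ((r && r) && r)) = 1 -> 2/5 = 2/5
!((q || r) || !(p && r)) -> (((r -> r) || q) -> ((p -> !p) || ((r && r) && r))) = 2/5 -> 2/5 = 1
q -> p = 1/5 -> 4/5 = 1
(q -> p) || r = 1 || 2/5 = 1
!q = !1/5 = 4/5
p -> !q = 4/5 -> 4/5 = 1
q || r = 1/5 || 2/5 = 2/5
(q || r) -> r = 2/5 -> 2/5 = 1
(p -> !q) -> ((q || r) -> r) = 1 -> 1 = 1
((q -> p) || r) && ((p -> !q) -> ((q || r) -> r)) = 1 && 1 = 1
r && q = 2/5 && 1/5 = 1/5
!(r && q) = !1/5 = 4/5
!q = !1/5 = 4/5
!(r && q) || !q = 4/5 || 4/5 = 4/5
q -> p = 1/5 -> 4/5 = 1
(!(r && q) || !q) && (q -> p) = 4/5 && 1 = 4/5
(((q -> p) || r) && ((p -> !q) -> ((q || r) -> r))) && ((!(r && q) || !q) && (q -> p)) = 1 && 4/5 = 4/5
(!((q || r) || !(p && r)) -> (((r -> r) || q) -> ((p -> !p) || ((r && r) && r)))) -> ((((q -> p) || r) && ((p -> !q) -> ((q || r) -> r))) && ((!(r && q) || !q) && (q -> p))) = 1 -> 4/5 = 4/5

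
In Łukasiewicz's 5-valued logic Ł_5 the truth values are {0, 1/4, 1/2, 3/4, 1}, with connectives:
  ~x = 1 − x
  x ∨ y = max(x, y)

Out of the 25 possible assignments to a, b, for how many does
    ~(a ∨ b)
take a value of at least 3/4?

value 1: 1 assignment (counts)
value 3/4: 3 assignments (counts)
value 1/2: 5 assignments
value 1/4: 7 assignments
value 0: 9 assignments
So 4 of the 25 assignments meet the threshold.

4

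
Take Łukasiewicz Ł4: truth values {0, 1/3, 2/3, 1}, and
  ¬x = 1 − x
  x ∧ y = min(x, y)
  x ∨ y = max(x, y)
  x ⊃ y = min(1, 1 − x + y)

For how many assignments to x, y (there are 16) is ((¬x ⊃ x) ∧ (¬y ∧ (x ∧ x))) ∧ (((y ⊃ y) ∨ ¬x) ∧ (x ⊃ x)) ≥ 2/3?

x = 0, y = 0 ↦ 0  <
x = 0, y = 1/3 ↦ 0  <
x = 0, y = 2/3 ↦ 0  <
x = 0, y = 1 ↦ 0  <
x = 1/3, y = 0 ↦ 1/3  <
x = 1/3, y = 1/3 ↦ 1/3  <
x = 1/3, y = 2/3 ↦ 1/3  <
x = 1/3, y = 1 ↦ 0  <
x = 2/3, y = 0 ↦ 2/3  ≥
x = 2/3, y = 1/3 ↦ 2/3  ≥
x = 2/3, y = 2/3 ↦ 1/3  <
x = 2/3, y = 1 ↦ 0  <
x = 1, y = 0 ↦ 1  ≥
x = 1, y = 1/3 ↦ 2/3  ≥
x = 1, y = 2/3 ↦ 1/3  <
x = 1, y = 1 ↦ 0  <
So 4 of the 16 assignments meet the threshold.

4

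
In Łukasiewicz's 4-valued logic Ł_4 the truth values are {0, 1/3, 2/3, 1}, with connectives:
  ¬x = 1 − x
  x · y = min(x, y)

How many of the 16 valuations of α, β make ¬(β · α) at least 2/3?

12

α = 0, β = 0 ↦ 1  ≥
α = 0, β = 1/3 ↦ 1  ≥
α = 0, β = 2/3 ↦ 1  ≥
α = 0, β = 1 ↦ 1  ≥
α = 1/3, β = 0 ↦ 1  ≥
α = 1/3, β = 1/3 ↦ 2/3  ≥
α = 1/3, β = 2/3 ↦ 2/3  ≥
α = 1/3, β = 1 ↦ 2/3  ≥
α = 2/3, β = 0 ↦ 1  ≥
α = 2/3, β = 1/3 ↦ 2/3  ≥
α = 2/3, β = 2/3 ↦ 1/3  <
α = 2/3, β = 1 ↦ 1/3  <
α = 1, β = 0 ↦ 1  ≥
α = 1, β = 1/3 ↦ 2/3  ≥
α = 1, β = 2/3 ↦ 1/3  <
α = 1, β = 1 ↦ 0  <
So 12 of the 16 assignments meet the threshold.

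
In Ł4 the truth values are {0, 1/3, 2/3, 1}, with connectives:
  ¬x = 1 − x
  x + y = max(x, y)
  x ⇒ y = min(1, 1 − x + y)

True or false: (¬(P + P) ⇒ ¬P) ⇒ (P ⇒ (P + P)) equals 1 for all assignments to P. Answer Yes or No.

Yes

P = 0 ↦ 1
P = 1/3 ↦ 1
P = 2/3 ↦ 1
P = 1 ↦ 1
Every assignment gives a value ≥ 1.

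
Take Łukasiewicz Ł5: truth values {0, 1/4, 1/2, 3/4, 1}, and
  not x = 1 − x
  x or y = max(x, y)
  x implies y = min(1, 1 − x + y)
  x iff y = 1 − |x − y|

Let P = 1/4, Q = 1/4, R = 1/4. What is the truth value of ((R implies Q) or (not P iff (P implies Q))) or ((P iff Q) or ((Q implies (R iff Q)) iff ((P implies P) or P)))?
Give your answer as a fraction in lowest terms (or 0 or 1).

1

R implies Q = 1/4 implies 1/4 = 1
not P = not 1/4 = 3/4
P implies Q = 1/4 implies 1/4 = 1
not P iff (P implies Q) = 3/4 iff 1 = 3/4
(R implies Q) or (not P iff (P implies Q)) = 1 or 3/4 = 1
P iff Q = 1/4 iff 1/4 = 1
R iff Q = 1/4 iff 1/4 = 1
Q implies (R iff Q) = 1/4 implies 1 = 1
P implies P = 1/4 implies 1/4 = 1
(P implies P) or P = 1 or 1/4 = 1
(Q implies (R iff Q)) iff ((P implies P) or P) = 1 iff 1 = 1
(P iff Q) or ((Q implies (R iff Q)) iff ((P implies P) or P)) = 1 or 1 = 1
((R implies Q) or (not P iff (P implies Q))) or ((P iff Q) or ((Q implies (R iff Q)) iff ((P implies P) or P))) = 1 or 1 = 1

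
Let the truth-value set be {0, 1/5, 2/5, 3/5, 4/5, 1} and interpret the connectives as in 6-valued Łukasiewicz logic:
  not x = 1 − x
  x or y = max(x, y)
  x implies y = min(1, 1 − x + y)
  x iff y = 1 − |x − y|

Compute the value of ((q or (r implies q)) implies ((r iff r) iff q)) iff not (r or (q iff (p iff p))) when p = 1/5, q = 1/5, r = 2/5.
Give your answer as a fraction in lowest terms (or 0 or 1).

4/5

r implies q = 2/5 implies 1/5 = 4/5
q or (r implies q) = 1/5 or 4/5 = 4/5
r iff r = 2/5 iff 2/5 = 1
(r iff r) iff q = 1 iff 1/5 = 1/5
(q or (r implies q)) implies ((r iff r) iff q) = 4/5 implies 1/5 = 2/5
p iff p = 1/5 iff 1/5 = 1
q iff (p iff p) = 1/5 iff 1 = 1/5
r or (q iff (p iff p)) = 2/5 or 1/5 = 2/5
not (r or (q iff (p iff p))) = not 2/5 = 3/5
((q or (r implies q)) implies ((r iff r) iff q)) iff not (r or (q iff (p iff p))) = 2/5 iff 3/5 = 4/5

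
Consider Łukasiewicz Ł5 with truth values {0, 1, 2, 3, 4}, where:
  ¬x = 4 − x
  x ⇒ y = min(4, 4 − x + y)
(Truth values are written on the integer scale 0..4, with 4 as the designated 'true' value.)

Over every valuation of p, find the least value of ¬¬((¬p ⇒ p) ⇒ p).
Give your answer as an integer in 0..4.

2

Take p = 2:
¬p = ¬2 = 2
¬p ⇒ p = 2 ⇒ 2 = 4
(¬p ⇒ p) ⇒ p = 4 ⇒ 2 = 2
¬((¬p ⇒ p) ⇒ p) = ¬2 = 2
¬¬((¬p ⇒ p) ⇒ p) = ¬2 = 2
No assignment yields a value below 2, so this is the minimum.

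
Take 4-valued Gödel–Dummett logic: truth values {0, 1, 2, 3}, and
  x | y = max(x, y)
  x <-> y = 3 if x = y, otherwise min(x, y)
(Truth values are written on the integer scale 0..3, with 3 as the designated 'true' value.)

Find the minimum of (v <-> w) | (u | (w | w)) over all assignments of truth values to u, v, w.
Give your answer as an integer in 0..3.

Take u = 0, v = 1, w = 0:
v <-> w = 1 <-> 0 = 0
w | w = 0 | 0 = 0
u | (w | w) = 0 | 0 = 0
(v <-> w) | (u | (w | w)) = 0 | 0 = 0
No assignment yields a value below 0, so this is the minimum.

0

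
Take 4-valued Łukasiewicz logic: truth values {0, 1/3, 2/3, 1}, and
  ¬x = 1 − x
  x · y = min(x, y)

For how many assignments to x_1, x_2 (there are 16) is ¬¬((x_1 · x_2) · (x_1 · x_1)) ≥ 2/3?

4

x_1 = 0, x_2 = 0 ↦ 0  <
x_1 = 0, x_2 = 1/3 ↦ 0  <
x_1 = 0, x_2 = 2/3 ↦ 0  <
x_1 = 0, x_2 = 1 ↦ 0  <
x_1 = 1/3, x_2 = 0 ↦ 0  <
x_1 = 1/3, x_2 = 1/3 ↦ 1/3  <
x_1 = 1/3, x_2 = 2/3 ↦ 1/3  <
x_1 = 1/3, x_2 = 1 ↦ 1/3  <
x_1 = 2/3, x_2 = 0 ↦ 0  <
x_1 = 2/3, x_2 = 1/3 ↦ 1/3  <
x_1 = 2/3, x_2 = 2/3 ↦ 2/3  ≥
x_1 = 2/3, x_2 = 1 ↦ 2/3  ≥
x_1 = 1, x_2 = 0 ↦ 0  <
x_1 = 1, x_2 = 1/3 ↦ 1/3  <
x_1 = 1, x_2 = 2/3 ↦ 2/3  ≥
x_1 = 1, x_2 = 1 ↦ 1  ≥
So 4 of the 16 assignments meet the threshold.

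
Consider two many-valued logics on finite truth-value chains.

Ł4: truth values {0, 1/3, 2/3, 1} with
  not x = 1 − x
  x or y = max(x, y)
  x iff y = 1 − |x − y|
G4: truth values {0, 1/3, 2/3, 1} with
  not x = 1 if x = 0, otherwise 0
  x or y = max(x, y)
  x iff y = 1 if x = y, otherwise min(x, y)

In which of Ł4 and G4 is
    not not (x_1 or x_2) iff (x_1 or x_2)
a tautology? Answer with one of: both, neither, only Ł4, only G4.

only Ł4

In Ł4: every assignment gives 1 — tautology.
In G4: at x_1 = 0, x_2 = 1/3 the value is 1/3 — not a tautology.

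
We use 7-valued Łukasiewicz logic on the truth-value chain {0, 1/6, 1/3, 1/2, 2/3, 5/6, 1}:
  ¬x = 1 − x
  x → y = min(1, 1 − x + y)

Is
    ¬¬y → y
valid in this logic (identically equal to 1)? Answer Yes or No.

y = 0 ↦ 1
y = 1/6 ↦ 1
y = 1/3 ↦ 1
y = 1/2 ↦ 1
y = 2/3 ↦ 1
y = 5/6 ↦ 1
y = 1 ↦ 1
Every assignment gives a value ≥ 1.

Yes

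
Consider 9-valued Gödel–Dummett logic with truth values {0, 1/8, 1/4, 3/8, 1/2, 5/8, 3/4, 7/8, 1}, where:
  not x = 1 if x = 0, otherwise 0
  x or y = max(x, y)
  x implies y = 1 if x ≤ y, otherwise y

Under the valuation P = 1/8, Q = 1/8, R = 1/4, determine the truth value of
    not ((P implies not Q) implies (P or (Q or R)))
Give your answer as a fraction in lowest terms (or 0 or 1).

not Q = not 1/8 = 0
P implies not Q = 1/8 implies 0 = 0
Q or R = 1/8 or 1/4 = 1/4
P or (Q or R) = 1/8 or 1/4 = 1/4
(P implies not Q) implies (P or (Q or R)) = 0 implies 1/4 = 1
not ((P implies not Q) implies (P or (Q or R))) = not 1 = 0

0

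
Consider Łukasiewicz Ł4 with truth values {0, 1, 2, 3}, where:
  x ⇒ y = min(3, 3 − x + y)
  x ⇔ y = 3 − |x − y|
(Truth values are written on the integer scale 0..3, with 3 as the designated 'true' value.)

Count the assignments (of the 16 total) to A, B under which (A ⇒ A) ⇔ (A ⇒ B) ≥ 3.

A = 0, B = 0 ↦ 3  ≥
A = 0, B = 1 ↦ 3  ≥
A = 0, B = 2 ↦ 3  ≥
A = 0, B = 3 ↦ 3  ≥
A = 1, B = 0 ↦ 2  <
A = 1, B = 1 ↦ 3  ≥
A = 1, B = 2 ↦ 3  ≥
A = 1, B = 3 ↦ 3  ≥
A = 2, B = 0 ↦ 1  <
A = 2, B = 1 ↦ 2  <
A = 2, B = 2 ↦ 3  ≥
A = 2, B = 3 ↦ 3  ≥
A = 3, B = 0 ↦ 0  <
A = 3, B = 1 ↦ 1  <
A = 3, B = 2 ↦ 2  <
A = 3, B = 3 ↦ 3  ≥
So 10 of the 16 assignments meet the threshold.

10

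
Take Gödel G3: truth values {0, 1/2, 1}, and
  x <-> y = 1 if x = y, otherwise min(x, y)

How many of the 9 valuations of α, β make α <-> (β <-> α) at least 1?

4

α = 0, β = 0 ↦ 0  <
α = 0, β = 1/2 ↦ 1  ≥
α = 0, β = 1 ↦ 1  ≥
α = 1/2, β = 0 ↦ 0  <
α = 1/2, β = 1/2 ↦ 1/2  <
α = 1/2, β = 1 ↦ 1  ≥
α = 1, β = 0 ↦ 0  <
α = 1, β = 1/2 ↦ 1/2  <
α = 1, β = 1 ↦ 1  ≥
So 4 of the 9 assignments meet the threshold.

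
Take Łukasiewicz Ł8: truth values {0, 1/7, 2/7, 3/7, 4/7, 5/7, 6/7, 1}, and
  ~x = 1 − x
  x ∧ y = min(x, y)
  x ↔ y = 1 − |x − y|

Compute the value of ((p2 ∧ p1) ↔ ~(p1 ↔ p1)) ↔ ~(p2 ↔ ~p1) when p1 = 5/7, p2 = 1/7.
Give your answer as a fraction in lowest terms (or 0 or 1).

p2 ∧ p1 = 1/7 ∧ 5/7 = 1/7
p1 ↔ p1 = 5/7 ↔ 5/7 = 1
~(p1 ↔ p1) = ~1 = 0
(p2 ∧ p1) ↔ ~(p1 ↔ p1) = 1/7 ↔ 0 = 6/7
~p1 = ~5/7 = 2/7
p2 ↔ ~p1 = 1/7 ↔ 2/7 = 6/7
~(p2 ↔ ~p1) = ~6/7 = 1/7
((p2 ∧ p1) ↔ ~(p1 ↔ p1)) ↔ ~(p2 ↔ ~p1) = 6/7 ↔ 1/7 = 2/7

2/7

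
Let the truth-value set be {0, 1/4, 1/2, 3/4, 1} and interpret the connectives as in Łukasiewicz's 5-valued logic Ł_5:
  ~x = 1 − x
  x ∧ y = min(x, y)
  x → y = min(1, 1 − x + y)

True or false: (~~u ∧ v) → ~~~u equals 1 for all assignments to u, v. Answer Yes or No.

Counterexample: take u = 3/4, v = 1/2.
~u = ~3/4 = 1/4
~~u = ~1/4 = 3/4
~~u ∧ v = 3/4 ∧ 1/2 = 1/2
~u = ~3/4 = 1/4
~~u = ~1/4 = 3/4
~~~u = ~3/4 = 1/4
(~~u ∧ v) → ~~~u = 1/2 → 1/4 = 3/4
This gives 3/4 ≠ 1.

No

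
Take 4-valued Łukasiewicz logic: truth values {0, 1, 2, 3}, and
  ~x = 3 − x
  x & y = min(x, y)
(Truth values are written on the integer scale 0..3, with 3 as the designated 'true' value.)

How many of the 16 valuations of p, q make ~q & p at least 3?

1

p = 0, q = 0 ↦ 0  <
p = 0, q = 1 ↦ 0  <
p = 0, q = 2 ↦ 0  <
p = 0, q = 3 ↦ 0  <
p = 1, q = 0 ↦ 1  <
p = 1, q = 1 ↦ 1  <
p = 1, q = 2 ↦ 1  <
p = 1, q = 3 ↦ 0  <
p = 2, q = 0 ↦ 2  <
p = 2, q = 1 ↦ 2  <
p = 2, q = 2 ↦ 1  <
p = 2, q = 3 ↦ 0  <
p = 3, q = 0 ↦ 3  ≥
p = 3, q = 1 ↦ 2  <
p = 3, q = 2 ↦ 1  <
p = 3, q = 3 ↦ 0  <
So 1 of the 16 assignments meets the threshold.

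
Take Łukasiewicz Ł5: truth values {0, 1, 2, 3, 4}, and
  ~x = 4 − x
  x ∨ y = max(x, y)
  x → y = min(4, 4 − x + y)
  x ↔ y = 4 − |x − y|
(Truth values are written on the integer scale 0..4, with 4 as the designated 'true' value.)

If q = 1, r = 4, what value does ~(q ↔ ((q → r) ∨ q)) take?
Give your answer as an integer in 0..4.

q → r = 1 → 4 = 4
(q → r) ∨ q = 4 ∨ 1 = 4
q ↔ ((q → r) ∨ q) = 1 ↔ 4 = 1
~(q ↔ ((q → r) ∨ q)) = ~1 = 3

3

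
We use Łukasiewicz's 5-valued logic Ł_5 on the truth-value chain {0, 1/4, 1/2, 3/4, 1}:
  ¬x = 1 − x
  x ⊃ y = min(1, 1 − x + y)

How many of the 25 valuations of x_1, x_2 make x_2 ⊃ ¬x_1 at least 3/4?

19

value 1: 15 assignments (counts)
value 3/4: 4 assignments (counts)
value 1/2: 3 assignments
value 1/4: 2 assignments
value 0: 1 assignment
So 19 of the 25 assignments meet the threshold.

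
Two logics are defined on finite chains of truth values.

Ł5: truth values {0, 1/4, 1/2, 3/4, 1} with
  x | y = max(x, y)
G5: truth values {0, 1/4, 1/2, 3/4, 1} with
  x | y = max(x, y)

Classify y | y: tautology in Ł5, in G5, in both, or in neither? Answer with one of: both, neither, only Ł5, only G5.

In Ł5: at y = 0 the value is 0 — not a tautology.
In G5: at y = 0 the value is 0 — not a tautology.

neither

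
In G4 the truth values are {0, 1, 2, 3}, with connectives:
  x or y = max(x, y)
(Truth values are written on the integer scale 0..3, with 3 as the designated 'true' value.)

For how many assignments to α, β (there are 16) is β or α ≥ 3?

α = 0, β = 0 ↦ 0  <
α = 0, β = 1 ↦ 1  <
α = 0, β = 2 ↦ 2  <
α = 0, β = 3 ↦ 3  ≥
α = 1, β = 0 ↦ 1  <
α = 1, β = 1 ↦ 1  <
α = 1, β = 2 ↦ 2  <
α = 1, β = 3 ↦ 3  ≥
α = 2, β = 0 ↦ 2  <
α = 2, β = 1 ↦ 2  <
α = 2, β = 2 ↦ 2  <
α = 2, β = 3 ↦ 3  ≥
α = 3, β = 0 ↦ 3  ≥
α = 3, β = 1 ↦ 3  ≥
α = 3, β = 2 ↦ 3  ≥
α = 3, β = 3 ↦ 3  ≥
So 7 of the 16 assignments meet the threshold.

7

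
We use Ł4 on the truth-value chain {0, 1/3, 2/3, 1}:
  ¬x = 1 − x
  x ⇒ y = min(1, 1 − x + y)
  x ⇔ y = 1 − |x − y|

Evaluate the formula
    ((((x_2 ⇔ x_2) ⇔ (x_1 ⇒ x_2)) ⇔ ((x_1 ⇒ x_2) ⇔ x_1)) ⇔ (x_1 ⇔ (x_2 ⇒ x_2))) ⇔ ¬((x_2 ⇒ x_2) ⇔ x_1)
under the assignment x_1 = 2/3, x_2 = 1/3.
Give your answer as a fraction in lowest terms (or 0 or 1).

x_2 ⇔ x_2 = 1/3 ⇔ 1/3 = 1
x_1 ⇒ x_2 = 2/3 ⇒ 1/3 = 2/3
(x_2 ⇔ x_2) ⇔ (x_1 ⇒ x_2) = 1 ⇔ 2/3 = 2/3
x_1 ⇒ x_2 = 2/3 ⇒ 1/3 = 2/3
(x_1 ⇒ x_2) ⇔ x_1 = 2/3 ⇔ 2/3 = 1
((x_2 ⇔ x_2) ⇔ (x_1 ⇒ x_2)) ⇔ ((x_1 ⇒ x_2) ⇔ x_1) = 2/3 ⇔ 1 = 2/3
x_2 ⇒ x_2 = 1/3 ⇒ 1/3 = 1
x_1 ⇔ (x_2 ⇒ x_2) = 2/3 ⇔ 1 = 2/3
(((x_2 ⇔ x_2) ⇔ (x_1 ⇒ x_2)) ⇔ ((x_1 ⇒ x_2) ⇔ x_1)) ⇔ (x_1 ⇔ (x_2 ⇒ x_2)) = 2/3 ⇔ 2/3 = 1
x_2 ⇒ x_2 = 1/3 ⇒ 1/3 = 1
(x_2 ⇒ x_2) ⇔ x_1 = 1 ⇔ 2/3 = 2/3
¬((x_2 ⇒ x_2) ⇔ x_1) = ¬2/3 = 1/3
((((x_2 ⇔ x_2) ⇔ (x_1 ⇒ x_2)) ⇔ ((x_1 ⇒ x_2) ⇔ x_1)) ⇔ (x_1 ⇔ (x_2 ⇒ x_2))) ⇔ ¬((x_2 ⇒ x_2) ⇔ x_1) = 1 ⇔ 1/3 = 1/3

1/3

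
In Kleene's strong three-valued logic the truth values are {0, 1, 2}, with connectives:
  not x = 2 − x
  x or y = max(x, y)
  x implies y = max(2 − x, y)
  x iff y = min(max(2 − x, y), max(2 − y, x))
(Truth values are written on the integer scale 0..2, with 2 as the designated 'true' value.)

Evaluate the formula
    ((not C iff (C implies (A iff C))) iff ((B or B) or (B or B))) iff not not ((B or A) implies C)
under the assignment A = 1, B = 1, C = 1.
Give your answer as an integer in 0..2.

not C = not 1 = 1
A iff C = 1 iff 1 = 1
C implies (A iff C) = 1 implies 1 = 1
not C iff (C implies (A iff C)) = 1 iff 1 = 1
B or B = 1 or 1 = 1
B or B = 1 or 1 = 1
(B or B) or (B or B) = 1 or 1 = 1
(not C iff (C implies (A iff C))) iff ((B or B) or (B or B)) = 1 iff 1 = 1
B or A = 1 or 1 = 1
(B or A) implies C = 1 implies 1 = 1
not ((B or A) implies C) = not 1 = 1
not not ((B or A) implies C) = not 1 = 1
((not C iff (C implies (A iff C))) iff ((B or B) or (B or B))) iff not not ((B or A) implies C) = 1 iff 1 = 1

1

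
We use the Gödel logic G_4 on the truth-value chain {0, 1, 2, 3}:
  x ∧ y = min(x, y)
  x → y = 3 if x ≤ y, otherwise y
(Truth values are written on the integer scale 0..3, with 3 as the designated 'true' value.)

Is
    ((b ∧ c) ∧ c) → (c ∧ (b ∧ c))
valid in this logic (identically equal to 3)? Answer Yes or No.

Yes

b = 0, c = 0 ↦ 3
b = 0, c = 1 ↦ 3
b = 0, c = 2 ↦ 3
b = 0, c = 3 ↦ 3
b = 1, c = 0 ↦ 3
b = 1, c = 1 ↦ 3
b = 1, c = 2 ↦ 3
b = 1, c = 3 ↦ 3
b = 2, c = 0 ↦ 3
b = 2, c = 1 ↦ 3
b = 2, c = 2 ↦ 3
b = 2, c = 3 ↦ 3
b = 3, c = 0 ↦ 3
b = 3, c = 1 ↦ 3
b = 3, c = 2 ↦ 3
b = 3, c = 3 ↦ 3
Every assignment gives a value ≥ 3.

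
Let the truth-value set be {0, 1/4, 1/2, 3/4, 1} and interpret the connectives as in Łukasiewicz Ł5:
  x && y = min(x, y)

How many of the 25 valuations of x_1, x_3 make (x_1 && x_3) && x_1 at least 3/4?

4

value 1: 1 assignment (counts)
value 3/4: 3 assignments (counts)
value 1/2: 5 assignments
value 1/4: 7 assignments
value 0: 9 assignments
So 4 of the 25 assignments meet the threshold.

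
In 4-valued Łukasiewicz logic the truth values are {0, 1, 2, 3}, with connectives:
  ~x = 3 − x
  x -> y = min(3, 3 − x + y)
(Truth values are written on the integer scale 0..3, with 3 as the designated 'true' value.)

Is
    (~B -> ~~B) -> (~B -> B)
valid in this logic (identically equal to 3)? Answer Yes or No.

B = 0 ↦ 3
B = 1 ↦ 3
B = 2 ↦ 3
B = 3 ↦ 3
Every assignment gives a value ≥ 3.

Yes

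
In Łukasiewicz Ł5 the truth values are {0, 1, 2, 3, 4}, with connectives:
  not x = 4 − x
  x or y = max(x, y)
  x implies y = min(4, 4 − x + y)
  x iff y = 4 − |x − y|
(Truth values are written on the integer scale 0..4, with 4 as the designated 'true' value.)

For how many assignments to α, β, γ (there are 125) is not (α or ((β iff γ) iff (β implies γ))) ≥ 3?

6

value 4: 1 assignment (counts)
value 3: 5 assignments (counts)
value 2: 12 assignments
value 1: 22 assignments
value 0: 85 assignments
So 6 of the 125 assignments meet the threshold.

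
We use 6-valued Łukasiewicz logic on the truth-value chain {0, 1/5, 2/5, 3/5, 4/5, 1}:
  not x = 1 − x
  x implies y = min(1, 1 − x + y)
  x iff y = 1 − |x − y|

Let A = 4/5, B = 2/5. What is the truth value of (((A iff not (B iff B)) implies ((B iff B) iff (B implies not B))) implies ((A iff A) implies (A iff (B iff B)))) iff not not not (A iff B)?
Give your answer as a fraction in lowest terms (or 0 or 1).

3/5

B iff B = 2/5 iff 2/5 = 1
not (B iff B) = not 1 = 0
A iff not (B iff B) = 4/5 iff 0 = 1/5
B iff B = 2/5 iff 2/5 = 1
not B = not 2/5 = 3/5
B implies not B = 2/5 implies 3/5 = 1
(B iff B) iff (B implies not B) = 1 iff 1 = 1
(A iff not (B iff B)) implies ((B iff B) iff (B implies not B)) = 1/5 implies 1 = 1
A iff A = 4/5 iff 4/5 = 1
B iff B = 2/5 iff 2/5 = 1
A iff (B iff B) = 4/5 iff 1 = 4/5
(A iff A) implies (A iff (B iff B)) = 1 implies 4/5 = 4/5
((A iff not (B iff B)) implies ((B iff B) iff (B implies not B))) implies ((A iff A) implies (A iff (B iff B))) = 1 implies 4/5 = 4/5
A iff B = 4/5 iff 2/5 = 3/5
not (A iff B) = not 3/5 = 2/5
not not (A iff B) = not 2/5 = 3/5
not not not (A iff B) = not 3/5 = 2/5
(((A iff not (B iff B)) implies ((B iff B) iff (B implies not B))) implies ((A iff A) implies (A iff (B iff B)))) iff not not not (A iff B) = 4/5 iff 2/5 = 3/5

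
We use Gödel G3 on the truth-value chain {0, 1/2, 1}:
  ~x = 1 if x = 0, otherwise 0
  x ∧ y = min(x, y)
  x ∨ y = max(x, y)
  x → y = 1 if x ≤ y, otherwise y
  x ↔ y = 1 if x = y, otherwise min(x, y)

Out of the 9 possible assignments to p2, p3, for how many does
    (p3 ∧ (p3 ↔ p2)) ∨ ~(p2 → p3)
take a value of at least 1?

p2 = 0, p3 = 0 ↦ 0  <
p2 = 0, p3 = 1/2 ↦ 0  <
p2 = 0, p3 = 1 ↦ 0  <
p2 = 1/2, p3 = 0 ↦ 1  ≥
p2 = 1/2, p3 = 1/2 ↦ 1/2  <
p2 = 1/2, p3 = 1 ↦ 1/2  <
p2 = 1, p3 = 0 ↦ 1  ≥
p2 = 1, p3 = 1/2 ↦ 1/2  <
p2 = 1, p3 = 1 ↦ 1  ≥
So 3 of the 9 assignments meet the threshold.

3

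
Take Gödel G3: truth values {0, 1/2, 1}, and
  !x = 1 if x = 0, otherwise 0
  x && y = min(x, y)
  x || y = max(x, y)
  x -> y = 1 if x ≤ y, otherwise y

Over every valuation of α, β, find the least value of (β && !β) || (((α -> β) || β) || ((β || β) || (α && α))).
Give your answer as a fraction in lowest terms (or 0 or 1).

1/2

Take α = 1/2, β = 0:
!β = !0 = 1
β && !β = 0 && 1 = 0
α -> β = 1/2 -> 0 = 0
(α -> β) || β = 0 || 0 = 0
β || β = 0 || 0 = 0
α && α = 1/2 && 1/2 = 1/2
(β || β) || (α && α) = 0 || 1/2 = 1/2
((α -> β) || β) || ((β || β) || (α && α)) = 0 || 1/2 = 1/2
(β && !β) || (((α -> β) || β) || ((β || β) || (α && α))) = 0 || 1/2 = 1/2
No assignment yields a value below 1/2, so this is the minimum.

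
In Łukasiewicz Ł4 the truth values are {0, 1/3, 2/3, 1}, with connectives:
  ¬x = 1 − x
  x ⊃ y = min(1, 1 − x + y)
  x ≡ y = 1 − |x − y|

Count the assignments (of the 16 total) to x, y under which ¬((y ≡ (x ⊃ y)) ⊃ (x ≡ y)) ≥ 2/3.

x = 0, y = 0 ↦ 0  <
x = 0, y = 1/3 ↦ 0  <
x = 0, y = 2/3 ↦ 1/3  <
x = 0, y = 1 ↦ 1  ≥
x = 1/3, y = 0 ↦ 0  <
x = 1/3, y = 1/3 ↦ 0  <
x = 1/3, y = 2/3 ↦ 0  <
x = 1/3, y = 1 ↦ 2/3  ≥
x = 2/3, y = 0 ↦ 1/3  <
x = 2/3, y = 1/3 ↦ 0  <
x = 2/3, y = 2/3 ↦ 0  <
x = 2/3, y = 1 ↦ 1/3  <
x = 1, y = 0 ↦ 1  ≥
x = 1, y = 1/3 ↦ 2/3  ≥
x = 1, y = 2/3 ↦ 1/3  <
x = 1, y = 1 ↦ 0  <
So 4 of the 16 assignments meet the threshold.

4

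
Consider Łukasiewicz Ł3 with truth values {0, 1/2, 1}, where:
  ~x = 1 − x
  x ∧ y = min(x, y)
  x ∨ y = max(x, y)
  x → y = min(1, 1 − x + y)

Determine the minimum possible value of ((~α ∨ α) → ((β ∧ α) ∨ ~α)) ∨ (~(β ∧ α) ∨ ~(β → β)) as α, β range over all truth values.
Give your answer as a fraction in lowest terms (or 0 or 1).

1/2

Take α = 1, β = 1/2:
~α = ~1 = 0
~α ∨ α = 0 ∨ 1 = 1
β ∧ α = 1/2 ∧ 1 = 1/2
~α = ~1 = 0
(β ∧ α) ∨ ~α = 1/2 ∨ 0 = 1/2
(~α ∨ α) → ((β ∧ α) ∨ ~α) = 1 → 1/2 = 1/2
β ∧ α = 1/2 ∧ 1 = 1/2
~(β ∧ α) = ~1/2 = 1/2
β → β = 1/2 → 1/2 = 1
~(β → β) = ~1 = 0
~(β ∧ α) ∨ ~(β → β) = 1/2 ∨ 0 = 1/2
((~α ∨ α) → ((β ∧ α) ∨ ~α)) ∨ (~(β ∧ α) ∨ ~(β → β)) = 1/2 ∨ 1/2 = 1/2
No assignment yields a value below 1/2, so this is the minimum.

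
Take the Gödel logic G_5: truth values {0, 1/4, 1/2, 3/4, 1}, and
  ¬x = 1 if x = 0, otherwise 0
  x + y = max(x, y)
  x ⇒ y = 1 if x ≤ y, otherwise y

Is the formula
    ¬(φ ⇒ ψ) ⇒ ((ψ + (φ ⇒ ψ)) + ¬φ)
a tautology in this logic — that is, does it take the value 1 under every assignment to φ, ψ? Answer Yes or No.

Counterexample: take φ = 1/4, ψ = 0.
φ ⇒ ψ = 1/4 ⇒ 0 = 0
¬(φ ⇒ ψ) = ¬0 = 1
φ ⇒ ψ = 1/4 ⇒ 0 = 0
ψ + (φ ⇒ ψ) = 0 + 0 = 0
¬φ = ¬1/4 = 0
(ψ + (φ ⇒ ψ)) + ¬φ = 0 + 0 = 0
¬(φ ⇒ ψ) ⇒ ((ψ + (φ ⇒ ψ)) + ¬φ) = 1 ⇒ 0 = 0
This gives 0 ≠ 1.

No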